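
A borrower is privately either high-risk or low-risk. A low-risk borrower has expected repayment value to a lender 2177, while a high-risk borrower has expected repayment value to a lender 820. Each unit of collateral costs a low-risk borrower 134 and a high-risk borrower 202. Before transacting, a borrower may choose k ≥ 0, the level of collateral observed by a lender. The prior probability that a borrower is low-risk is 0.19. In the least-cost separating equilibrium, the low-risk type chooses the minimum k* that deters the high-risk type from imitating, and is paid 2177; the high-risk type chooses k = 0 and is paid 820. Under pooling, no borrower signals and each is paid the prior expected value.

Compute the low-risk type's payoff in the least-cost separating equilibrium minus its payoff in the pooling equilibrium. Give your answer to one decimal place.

Least-cost separating signal: k* solves 820 = 2177 − 202·k*, so k* = (2177 − 820)/202 ≈ 6.7178.
Low-risk type's separating payoff: 2177 − 134 × k* = 2177 − 134 × (2177 − 820)/202 = 2177 − 181838/202 ≈ 1276.812.
Pooling payoff: 0.19 × 2177 + 0.81 × 820 = 1077.83.
Difference: 1276.812 − 1077.83 = 198.982, i.e. 199.0 to one decimal place.
The low-risk type prefers to separate.

199.0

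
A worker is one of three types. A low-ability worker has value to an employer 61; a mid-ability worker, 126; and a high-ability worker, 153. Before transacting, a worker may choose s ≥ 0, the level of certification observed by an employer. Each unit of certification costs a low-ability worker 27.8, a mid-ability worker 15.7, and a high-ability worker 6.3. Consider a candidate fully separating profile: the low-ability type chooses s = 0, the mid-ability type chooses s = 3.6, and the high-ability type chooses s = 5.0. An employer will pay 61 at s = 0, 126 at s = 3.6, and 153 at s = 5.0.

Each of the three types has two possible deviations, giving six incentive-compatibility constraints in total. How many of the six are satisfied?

High-ability (own payoff 153 − 6.3×5.0 = 121.5): to s=0 gives 61 → no gain ✓; to s=3.6 gives 126 − 6.3×3.6 = 103.32 → no gain ✓.
Low-ability (own payoff 61): to s=3.6 gives 126 − 27.8×3.6 = 25.92 → no gain ✓; to s=5.0 gives 153 − 27.8×5.0 = 14 → no gain ✓.
Mid-ability (own payoff 126 − 15.7×3.6 = 69.48): to s=0 gives 61 → no gain ✓; to s=5.0 gives 153 − 15.7×5.0 = 74.5 → profitable ✗.
5 of the 6 constraints hold; not an equilibrium.

5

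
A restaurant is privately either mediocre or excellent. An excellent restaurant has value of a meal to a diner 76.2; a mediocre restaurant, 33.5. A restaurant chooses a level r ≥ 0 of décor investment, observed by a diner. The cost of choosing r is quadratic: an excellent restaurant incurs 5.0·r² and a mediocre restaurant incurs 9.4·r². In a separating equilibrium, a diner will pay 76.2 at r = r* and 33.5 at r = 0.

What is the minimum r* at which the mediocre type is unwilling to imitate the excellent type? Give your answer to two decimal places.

2.13

The mediocre type at r = 0 receives 33.5; imitating at r* yields 76.2 − 9.4·r*².
Indifference: 33.5 = 76.2 − 9.4·r*², so r*² = (76.2 − 33.5) / 9.4 ≈ 4.5426.
r* = √4.5426 ≈ 2.13.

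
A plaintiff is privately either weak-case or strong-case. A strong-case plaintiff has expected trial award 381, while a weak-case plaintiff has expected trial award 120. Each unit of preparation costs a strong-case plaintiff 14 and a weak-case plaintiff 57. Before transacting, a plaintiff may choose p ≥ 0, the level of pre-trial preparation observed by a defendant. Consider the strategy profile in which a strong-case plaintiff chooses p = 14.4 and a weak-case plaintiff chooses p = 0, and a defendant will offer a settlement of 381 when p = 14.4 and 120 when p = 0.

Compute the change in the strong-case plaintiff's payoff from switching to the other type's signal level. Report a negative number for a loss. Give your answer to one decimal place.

Playing p = 14.4 the strong-case plaintiff receives 381 − 14 × 14.4 = 179.4.
Deviating to p = 0 yields 120 instead.
Gain from deviating: 120 − 179.4 = -59.4.
The gain is negative, so the strong-case type's incentive-compatibility constraint is satisfied.

-59.4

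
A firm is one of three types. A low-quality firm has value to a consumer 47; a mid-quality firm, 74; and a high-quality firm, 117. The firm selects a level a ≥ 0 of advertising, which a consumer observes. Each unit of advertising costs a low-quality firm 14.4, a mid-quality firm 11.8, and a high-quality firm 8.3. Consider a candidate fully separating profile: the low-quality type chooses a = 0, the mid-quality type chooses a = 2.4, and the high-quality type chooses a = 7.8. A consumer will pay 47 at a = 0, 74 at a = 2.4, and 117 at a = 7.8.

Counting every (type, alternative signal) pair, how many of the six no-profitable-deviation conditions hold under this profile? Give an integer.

4

High-quality (own payoff 117 − 8.3×7.8 = 52.26): to a=0 gives 47 → no gain ✓; to a=2.4 gives 74 − 8.3×2.4 = 54.08 → profitable ✗.
Low-quality (own payoff 47): to a=2.4 gives 74 − 14.4×2.4 = 39.44 → no gain ✓; to a=7.8 gives 117 − 14.4×7.8 = 4.68 → no gain ✓.
Mid-quality (own payoff 74 − 11.8×2.4 = 45.68): to a=0 gives 47 → profitable ✗; to a=7.8 gives 117 − 11.8×7.8 = 24.96 → no gain ✓.
4 of the 6 constraints hold; not an equilibrium.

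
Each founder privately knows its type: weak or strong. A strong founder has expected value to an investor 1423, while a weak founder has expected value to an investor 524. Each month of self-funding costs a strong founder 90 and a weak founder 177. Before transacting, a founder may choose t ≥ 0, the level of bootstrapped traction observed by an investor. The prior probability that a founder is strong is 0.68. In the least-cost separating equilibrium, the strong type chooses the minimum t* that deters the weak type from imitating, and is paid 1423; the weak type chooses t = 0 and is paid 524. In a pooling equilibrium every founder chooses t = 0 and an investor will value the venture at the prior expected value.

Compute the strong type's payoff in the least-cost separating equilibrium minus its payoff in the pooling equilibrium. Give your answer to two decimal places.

-169.44

Least-cost separating signal: t* solves 524 = 1423 − 177·t*, so t* = (1423 − 524)/177 ≈ 5.0791.
Strong type's separating payoff: 1423 − 90 × t* = 1423 − 90 × (1423 − 524)/177 = 1423 − 80910/177 ≈ 965.8814.
Pooling payoff: 0.68 × 1423 + 0.32 × 524 = 1135.32.
Difference: 965.8814 − 1135.32 = -169.4386, i.e. -169.44 to two decimal places.
The strong type would prefer the pooling outcome.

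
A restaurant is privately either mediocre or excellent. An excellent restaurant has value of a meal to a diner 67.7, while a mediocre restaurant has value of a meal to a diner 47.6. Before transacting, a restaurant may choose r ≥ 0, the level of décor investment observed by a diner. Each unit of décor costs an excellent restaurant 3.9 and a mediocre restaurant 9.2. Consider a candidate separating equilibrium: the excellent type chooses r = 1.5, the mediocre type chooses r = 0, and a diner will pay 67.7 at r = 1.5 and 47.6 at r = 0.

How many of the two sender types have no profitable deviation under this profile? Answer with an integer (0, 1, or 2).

1

Mediocre type: stay at 0 → 47.6; mimic → 67.7 − 9.2 × 1.5 = 53.9. IC fails (47.6 < 53.9).
Excellent type: signal → 67.7 − 3.9 × 1.5 = 61.85; deviate to 0 → 47.6. IC holds (61.85 ≥ 47.6).
1 of 2 constraints hold, so this profile is not an equilibrium.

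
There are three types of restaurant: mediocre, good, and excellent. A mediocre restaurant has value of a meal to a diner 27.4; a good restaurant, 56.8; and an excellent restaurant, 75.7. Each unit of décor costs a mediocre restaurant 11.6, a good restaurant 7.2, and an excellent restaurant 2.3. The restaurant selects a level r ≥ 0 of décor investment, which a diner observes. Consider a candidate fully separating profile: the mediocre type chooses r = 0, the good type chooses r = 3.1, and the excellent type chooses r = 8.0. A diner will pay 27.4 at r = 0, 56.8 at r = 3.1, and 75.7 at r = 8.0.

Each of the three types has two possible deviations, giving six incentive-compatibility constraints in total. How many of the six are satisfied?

6

Good (own payoff 56.8 − 7.2×3.1 = 34.48): to r=0 gives 27.4 → no gain ✓; to r=8.0 gives 75.7 − 7.2×8.0 = 18.1 → no gain ✓.
Excellent (own payoff 75.7 − 2.3×8.0 = 57.3): to r=0 gives 27.4 → no gain ✓; to r=3.1 gives 56.8 − 2.3×3.1 = 49.67 → no gain ✓.
Mediocre (own payoff 27.4): to r=3.1 gives 56.8 − 11.6×3.1 = 20.84 → no gain ✓; to r=8.0 gives 75.7 − 11.6×8.0 = -17.1 → no gain ✓.
6 of the 6 constraints hold; this profile is a separating equilibrium.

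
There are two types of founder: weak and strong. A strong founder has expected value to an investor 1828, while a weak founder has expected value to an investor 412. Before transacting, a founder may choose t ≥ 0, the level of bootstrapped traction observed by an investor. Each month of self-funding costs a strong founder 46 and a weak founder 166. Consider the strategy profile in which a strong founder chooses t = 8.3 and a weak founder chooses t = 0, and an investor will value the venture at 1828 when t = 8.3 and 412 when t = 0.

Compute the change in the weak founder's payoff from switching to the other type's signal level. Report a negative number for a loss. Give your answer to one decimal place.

Playing t = 0 the weak founder receives 412.
Deviating to t = 8.3 brings payment 1828 at cost 166 × 8.3 = 1377.8, netting 450.2.
Gain from deviating: 450.2 − 412 = 38.2.
The gain is positive, so the weak type's incentive-compatibility constraint is violated — this profile is not a separating equilibrium.

38.2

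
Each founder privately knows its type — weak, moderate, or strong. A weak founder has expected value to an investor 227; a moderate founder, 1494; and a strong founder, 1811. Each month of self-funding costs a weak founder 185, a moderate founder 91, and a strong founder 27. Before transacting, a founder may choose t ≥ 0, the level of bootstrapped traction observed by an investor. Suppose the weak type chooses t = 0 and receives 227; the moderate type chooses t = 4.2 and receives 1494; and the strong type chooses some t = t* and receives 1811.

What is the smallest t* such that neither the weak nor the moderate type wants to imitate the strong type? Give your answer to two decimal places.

Weak type (on-path payoff 227) won't mimic when 227 ≥ 1811 − 185·t*, i.e. t* ≥ 8.56.
Moderate type (on-path payoff 1494 − 91×4.2 = 1111.8) won't mimic when 1111.8 ≥ 1811 − 91·t*, i.e. t* ≥ 7.68.
Both must hold, so t* = max(8.56, 7.68) = 8.56. The weak type's constraint binds.

8.56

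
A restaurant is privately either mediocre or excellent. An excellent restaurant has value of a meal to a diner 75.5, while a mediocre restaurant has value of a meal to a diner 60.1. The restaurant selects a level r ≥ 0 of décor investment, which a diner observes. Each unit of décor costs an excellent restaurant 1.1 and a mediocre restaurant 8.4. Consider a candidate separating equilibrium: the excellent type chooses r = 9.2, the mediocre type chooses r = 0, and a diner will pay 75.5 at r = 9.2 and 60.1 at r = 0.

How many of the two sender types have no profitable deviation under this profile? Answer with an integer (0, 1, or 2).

Mediocre type: stay at 0 → 60.1; mimic → 75.5 − 8.4 × 9.2 = -1.78. IC holds (60.1 ≥ -1.78).
Excellent type: signal → 75.5 − 1.1 × 9.2 = 65.38; deviate to 0 → 60.1. IC holds (65.38 ≥ 60.1).
2 of 2 constraints hold, so this is a separating equilibrium.

2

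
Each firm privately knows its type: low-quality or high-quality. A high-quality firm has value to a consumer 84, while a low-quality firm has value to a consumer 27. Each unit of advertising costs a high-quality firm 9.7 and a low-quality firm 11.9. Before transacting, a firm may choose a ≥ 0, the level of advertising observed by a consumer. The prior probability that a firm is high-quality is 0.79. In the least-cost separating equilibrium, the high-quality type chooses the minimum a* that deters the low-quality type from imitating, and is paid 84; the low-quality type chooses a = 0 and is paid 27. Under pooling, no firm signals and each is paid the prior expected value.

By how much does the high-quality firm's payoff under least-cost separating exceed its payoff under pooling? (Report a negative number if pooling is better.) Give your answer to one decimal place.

Least-cost separating signal: a* solves 27 = 84 − 11.9·a*, so a* = (84 − 27)/11.9 ≈ 4.7899.
High-quality type's separating payoff: 84 − 9.7 × a* = 84 − 9.7 × (84 − 27)/11.9 = 84 − 552.9/11.9 ≈ 37.538.
Pooling payoff: 0.79 × 84 + 0.21 × 27 = 72.03.
Difference: 37.538 − 72.03 = -34.492, i.e. -34.5 to one decimal place.
The high-quality type would prefer the pooling outcome.

-34.5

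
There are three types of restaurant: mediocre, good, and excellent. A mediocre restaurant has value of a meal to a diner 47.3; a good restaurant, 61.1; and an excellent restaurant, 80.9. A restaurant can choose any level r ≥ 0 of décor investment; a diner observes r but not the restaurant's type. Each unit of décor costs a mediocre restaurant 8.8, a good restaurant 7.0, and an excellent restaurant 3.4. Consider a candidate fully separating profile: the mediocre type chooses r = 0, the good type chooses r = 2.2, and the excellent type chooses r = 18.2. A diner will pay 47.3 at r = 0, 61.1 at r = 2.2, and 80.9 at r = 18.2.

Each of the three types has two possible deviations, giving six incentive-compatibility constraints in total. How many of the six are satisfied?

Excellent (own payoff 80.9 − 3.4×18.2 = 19.02): to r=0 gives 47.3 → profitable ✗; to r=2.2 gives 61.1 − 3.4×2.2 = 53.62 → profitable ✗.
Mediocre (own payoff 47.3): to r=2.2 gives 61.1 − 8.8×2.2 = 41.74 → no gain ✓; to r=18.2 gives 80.9 − 8.8×18.2 = -79.26 → no gain ✓.
Good (own payoff 61.1 − 7.0×2.2 = 45.7): to r=0 gives 47.3 → profitable ✗; to r=18.2 gives 80.9 − 7.0×18.2 = -46.5 → no gain ✓.
3 of the 6 constraints hold; not an equilibrium.

3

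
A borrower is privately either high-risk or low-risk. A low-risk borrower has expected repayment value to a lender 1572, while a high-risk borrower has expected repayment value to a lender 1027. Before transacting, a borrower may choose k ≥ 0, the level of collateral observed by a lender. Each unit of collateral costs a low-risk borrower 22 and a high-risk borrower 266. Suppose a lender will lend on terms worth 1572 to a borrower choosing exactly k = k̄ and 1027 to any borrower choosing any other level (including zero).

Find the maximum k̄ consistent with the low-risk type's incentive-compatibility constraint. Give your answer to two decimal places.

24.77

Choosing k̄ yields the low-risk type 1572 − 22·k̄; choosing zero yields 1027.
The low-risk type is indifferent at 1572 − 22·k̄ = 1027, i.e. k̄ = (1572 − 1027) / 22 ≈ 24.77.
For any k̄ above 24.77 the low-risk type would rather pool at zero, so separation collapses.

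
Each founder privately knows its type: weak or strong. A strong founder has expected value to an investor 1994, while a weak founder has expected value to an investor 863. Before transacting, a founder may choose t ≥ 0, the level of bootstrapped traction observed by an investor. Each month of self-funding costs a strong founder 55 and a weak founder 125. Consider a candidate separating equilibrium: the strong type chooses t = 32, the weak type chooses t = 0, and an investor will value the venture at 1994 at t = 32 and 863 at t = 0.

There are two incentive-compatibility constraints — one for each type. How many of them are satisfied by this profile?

1

Strong type: signal → 1994 − 55 × 32 = 234; deviate to 0 → 863. IC fails (234 < 863).
Weak type: stay at 0 → 863; mimic → 1994 − 125 × 32 = -2006. IC holds (863 ≥ -2006).
1 of 2 constraints hold, so this profile is not an equilibrium.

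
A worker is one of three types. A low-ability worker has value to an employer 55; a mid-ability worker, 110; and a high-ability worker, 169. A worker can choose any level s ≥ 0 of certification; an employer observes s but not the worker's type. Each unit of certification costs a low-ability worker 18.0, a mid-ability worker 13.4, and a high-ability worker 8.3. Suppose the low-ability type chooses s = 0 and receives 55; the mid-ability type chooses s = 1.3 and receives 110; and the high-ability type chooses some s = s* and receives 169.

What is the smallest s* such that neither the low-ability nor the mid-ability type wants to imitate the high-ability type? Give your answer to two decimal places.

6.33

Low-ability type (on-path payoff 55) won't mimic when 55 ≥ 169 − 18.0·s*, i.e. s* ≥ 6.33.
Mid-ability type (on-path payoff 110 − 13.4×1.3 = 92.58) won't mimic when 92.58 ≥ 169 − 13.4·s*, i.e. s* ≥ 5.70.
Both must hold, so s* = max(6.33, 5.70) = 6.33. The low-ability type's constraint binds.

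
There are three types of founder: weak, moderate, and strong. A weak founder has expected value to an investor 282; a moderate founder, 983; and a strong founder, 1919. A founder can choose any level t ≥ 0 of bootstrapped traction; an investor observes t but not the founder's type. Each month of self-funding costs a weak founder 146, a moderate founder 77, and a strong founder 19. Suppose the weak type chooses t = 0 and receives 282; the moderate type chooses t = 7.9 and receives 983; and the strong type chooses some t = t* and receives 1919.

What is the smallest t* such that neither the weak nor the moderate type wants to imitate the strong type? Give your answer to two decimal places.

Moderate type (on-path payoff 983 − 77×7.9 = 374.7) won't mimic when 374.7 ≥ 1919 − 77·t*, i.e. t* ≥ 20.06.
Weak type (on-path payoff 282) won't mimic when 282 ≥ 1919 − 146·t*, i.e. t* ≥ 11.21.
Both must hold, so t* = max(11.21, 20.06) = 20.06. The moderate type's constraint binds.

20.06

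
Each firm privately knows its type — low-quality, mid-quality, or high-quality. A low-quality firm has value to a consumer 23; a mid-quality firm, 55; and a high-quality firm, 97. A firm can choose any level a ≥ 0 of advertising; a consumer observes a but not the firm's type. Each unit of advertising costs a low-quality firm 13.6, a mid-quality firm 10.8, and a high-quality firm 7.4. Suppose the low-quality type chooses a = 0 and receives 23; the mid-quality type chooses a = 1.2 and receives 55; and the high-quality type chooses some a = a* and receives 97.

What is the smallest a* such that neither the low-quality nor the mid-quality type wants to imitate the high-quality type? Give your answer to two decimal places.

5.44

Mid-quality type (on-path payoff 55 − 10.8×1.2 = 42.04) won't mimic when 42.04 ≥ 97 − 10.8·a*, i.e. a* ≥ 5.09.
Low-quality type (on-path payoff 23) won't mimic when 23 ≥ 97 − 13.6·a*, i.e. a* ≥ 5.44.
Both must hold, so a* = max(5.44, 5.09) = 5.44. The low-quality type's constraint binds.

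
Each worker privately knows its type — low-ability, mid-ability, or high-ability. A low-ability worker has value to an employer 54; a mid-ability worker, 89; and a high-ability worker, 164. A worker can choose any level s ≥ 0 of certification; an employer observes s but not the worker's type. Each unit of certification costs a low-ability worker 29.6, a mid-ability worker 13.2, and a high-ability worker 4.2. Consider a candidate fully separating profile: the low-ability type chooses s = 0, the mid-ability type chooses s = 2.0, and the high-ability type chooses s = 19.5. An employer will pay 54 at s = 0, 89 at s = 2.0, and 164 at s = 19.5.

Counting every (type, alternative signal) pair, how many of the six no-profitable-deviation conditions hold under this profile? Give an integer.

6

High-ability (own payoff 164 − 4.2×19.5 = 82.1): to s=0 gives 54 → no gain ✓; to s=2.0 gives 89 − 4.2×2.0 = 80.6 → no gain ✓.
Mid-ability (own payoff 89 − 13.2×2.0 = 62.6): to s=0 gives 54 → no gain ✓; to s=19.5 gives 164 − 13.2×19.5 = -93.4 → no gain ✓.
Low-ability (own payoff 54): to s=2.0 gives 89 − 29.6×2.0 = 29.8 → no gain ✓; to s=19.5 gives 164 − 29.6×19.5 = -413.2 → no gain ✓.
6 of the 6 constraints hold; this profile is a separating equilibrium.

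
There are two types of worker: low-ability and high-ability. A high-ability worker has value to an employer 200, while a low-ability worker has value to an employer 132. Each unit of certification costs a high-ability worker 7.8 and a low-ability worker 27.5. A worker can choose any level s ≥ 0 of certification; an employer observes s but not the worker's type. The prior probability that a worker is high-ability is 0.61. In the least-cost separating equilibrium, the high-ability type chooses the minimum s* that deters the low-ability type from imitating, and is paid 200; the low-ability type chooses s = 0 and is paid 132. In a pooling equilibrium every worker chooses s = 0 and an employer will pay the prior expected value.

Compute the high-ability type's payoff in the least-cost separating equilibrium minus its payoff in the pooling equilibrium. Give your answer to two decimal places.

7.23

Least-cost separating signal: s* solves 132 = 200 − 27.5·s*, so s* = (200 − 132)/27.5 ≈ 2.4727.
High-ability type's separating payoff: 200 − 7.8 × s* = 200 − 7.8 × (200 − 132)/27.5 = 200 − 530.4/27.5 ≈ 180.7127.
Pooling payoff: 0.61 × 200 + 0.39 × 132 = 173.48.
Difference: 180.7127 − 173.48 = 7.2327, i.e. 7.23 to two decimal places.
The high-ability type prefers to separate.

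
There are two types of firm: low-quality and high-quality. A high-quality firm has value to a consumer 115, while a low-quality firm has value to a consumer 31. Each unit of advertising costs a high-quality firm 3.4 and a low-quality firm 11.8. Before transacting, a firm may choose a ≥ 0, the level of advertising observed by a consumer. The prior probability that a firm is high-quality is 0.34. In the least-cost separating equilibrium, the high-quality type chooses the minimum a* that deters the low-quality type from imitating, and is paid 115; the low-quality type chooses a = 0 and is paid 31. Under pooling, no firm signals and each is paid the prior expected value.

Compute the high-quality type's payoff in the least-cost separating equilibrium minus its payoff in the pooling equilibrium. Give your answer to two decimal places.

31.24

Least-cost separating signal: a* solves 31 = 115 − 11.8·a*, so a* = (115 − 31)/11.8 ≈ 7.1186.
High-quality type's separating payoff: 115 − 3.4 × a* = 115 − 3.4 × (115 − 31)/11.8 = 115 − 285.6/11.8 ≈ 90.7966.
Pooling payoff: 0.34 × 115 + 0.66 × 31 = 59.56.
Difference: 90.7966 − 59.56 = 31.2366, i.e. 31.24 to two decimal places.
The high-quality type prefers to separate.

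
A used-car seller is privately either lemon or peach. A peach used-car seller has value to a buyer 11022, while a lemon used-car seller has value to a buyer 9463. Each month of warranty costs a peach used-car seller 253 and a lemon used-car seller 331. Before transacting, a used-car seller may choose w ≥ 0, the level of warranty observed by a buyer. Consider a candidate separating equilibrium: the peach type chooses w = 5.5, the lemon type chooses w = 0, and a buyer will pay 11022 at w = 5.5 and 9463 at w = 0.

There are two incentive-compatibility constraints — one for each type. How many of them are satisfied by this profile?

2

Lemon type: stay at 0 → 9463; mimic → 11022 − 331 × 5.5 = 9201.5. IC holds (9463 ≥ 9201.5).
Peach type: signal → 11022 − 253 × 5.5 = 9630.5; deviate to 0 → 9463. IC holds (9630.5 ≥ 9463).
2 of 2 constraints hold, so this is a separating equilibrium.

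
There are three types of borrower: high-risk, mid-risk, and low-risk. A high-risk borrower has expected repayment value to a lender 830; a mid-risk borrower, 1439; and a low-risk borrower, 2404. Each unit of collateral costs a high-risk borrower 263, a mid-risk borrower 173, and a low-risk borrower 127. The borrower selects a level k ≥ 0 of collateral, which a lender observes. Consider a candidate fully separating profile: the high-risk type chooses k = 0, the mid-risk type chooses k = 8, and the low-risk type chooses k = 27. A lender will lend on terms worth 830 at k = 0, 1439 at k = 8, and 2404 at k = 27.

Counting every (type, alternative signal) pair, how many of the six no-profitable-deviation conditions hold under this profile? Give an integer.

3

Low-risk (own payoff 2404 − 127×27 = -1025): to k=0 gives 830 → profitable ✗; to k=8 gives 1439 − 127×8 = 423 → profitable ✗.
High-risk (own payoff 830): to k=8 gives 1439 − 263×8 = -665 → no gain ✓; to k=27 gives 2404 − 263×27 = -4697 → no gain ✓.
Mid-risk (own payoff 1439 − 173×8 = 55): to k=0 gives 830 → profitable ✗; to k=27 gives 2404 − 173×27 = -2267 → no gain ✓.
3 of the 6 constraints hold; not an equilibrium.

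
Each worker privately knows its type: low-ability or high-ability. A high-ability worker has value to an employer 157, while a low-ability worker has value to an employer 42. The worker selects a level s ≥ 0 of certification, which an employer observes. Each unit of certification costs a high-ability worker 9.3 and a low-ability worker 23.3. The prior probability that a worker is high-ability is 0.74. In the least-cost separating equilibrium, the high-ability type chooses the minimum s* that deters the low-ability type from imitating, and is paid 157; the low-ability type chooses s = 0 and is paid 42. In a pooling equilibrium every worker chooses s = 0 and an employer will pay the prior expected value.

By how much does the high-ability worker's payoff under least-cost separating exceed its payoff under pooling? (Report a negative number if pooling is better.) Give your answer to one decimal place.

Least-cost separating signal: s* solves 42 = 157 − 23.3·s*, so s* = (157 − 42)/23.3 ≈ 4.9356.
High-ability type's separating payoff: 157 − 9.3 × s* = 157 − 9.3 × (157 − 42)/23.3 = 157 − 1069.5/23.3 ≈ 111.099.
Pooling payoff: 0.74 × 157 + 0.26 × 42 = 127.1.
Difference: 111.099 − 127.1 = -16.001, i.e. -16.0 to one decimal place.
The high-ability type would prefer the pooling outcome.

-16.0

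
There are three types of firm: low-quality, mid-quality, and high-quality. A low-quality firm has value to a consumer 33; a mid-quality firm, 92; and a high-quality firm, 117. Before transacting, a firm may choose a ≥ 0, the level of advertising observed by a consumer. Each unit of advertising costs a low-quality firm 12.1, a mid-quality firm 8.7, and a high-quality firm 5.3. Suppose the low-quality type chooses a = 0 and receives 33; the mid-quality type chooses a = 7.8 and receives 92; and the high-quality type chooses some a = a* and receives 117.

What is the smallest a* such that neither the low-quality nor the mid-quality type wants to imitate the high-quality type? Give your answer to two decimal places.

Mid-quality type (on-path payoff 92 − 8.7×7.8 = 24.14) won't mimic when 24.14 ≥ 117 − 8.7·a*, i.e. a* ≥ 10.67.
Low-quality type (on-path payoff 33) won't mimic when 33 ≥ 117 − 12.1·a*, i.e. a* ≥ 6.94.
Both must hold, so a* = max(6.94, 10.67) = 10.67. The mid-quality type's constraint binds.

10.67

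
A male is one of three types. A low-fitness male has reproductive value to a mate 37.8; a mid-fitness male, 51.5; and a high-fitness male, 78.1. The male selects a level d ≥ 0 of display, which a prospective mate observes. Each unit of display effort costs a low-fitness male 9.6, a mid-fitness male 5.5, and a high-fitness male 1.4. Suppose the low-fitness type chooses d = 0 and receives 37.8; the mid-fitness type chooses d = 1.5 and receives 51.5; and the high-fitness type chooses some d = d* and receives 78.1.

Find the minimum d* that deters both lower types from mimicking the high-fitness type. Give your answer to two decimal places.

Mid-fitness type (on-path payoff 51.5 − 5.5×1.5 = 43.25) won't mimic when 43.25 ≥ 78.1 − 5.5·d*, i.e. d* ≥ 6.34.
Low-fitness type (on-path payoff 37.8) won't mimic when 37.8 ≥ 78.1 − 9.6·d*, i.e. d* ≥ 4.20.
Both must hold, so d* = max(4.20, 6.34) = 6.34. The mid-fitness type's constraint binds.

6.34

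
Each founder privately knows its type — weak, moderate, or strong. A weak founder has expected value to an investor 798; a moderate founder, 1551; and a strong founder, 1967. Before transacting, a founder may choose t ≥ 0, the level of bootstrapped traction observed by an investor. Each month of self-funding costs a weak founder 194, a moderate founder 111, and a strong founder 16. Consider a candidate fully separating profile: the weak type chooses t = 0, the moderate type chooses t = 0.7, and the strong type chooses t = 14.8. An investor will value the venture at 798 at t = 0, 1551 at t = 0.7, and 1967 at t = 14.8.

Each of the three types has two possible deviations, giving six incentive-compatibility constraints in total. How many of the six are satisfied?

Weak (own payoff 798): to t=0.7 gives 1551 − 194×0.7 = 1415.2 → profitable ✗; to t=14.8 gives 1967 − 194×14.8 = -904.2 → no gain ✓.
Moderate (own payoff 1551 − 111×0.7 = 1473.3): to t=0 gives 798 → no gain ✓; to t=14.8 gives 1967 − 111×14.8 = 324.2 → no gain ✓.
Strong (own payoff 1967 − 16×14.8 = 1730.2): to t=0 gives 798 → no gain ✓; to t=0.7 gives 1551 − 16×0.7 = 1539.8 → no gain ✓.
5 of the 6 constraints hold; not an equilibrium.

5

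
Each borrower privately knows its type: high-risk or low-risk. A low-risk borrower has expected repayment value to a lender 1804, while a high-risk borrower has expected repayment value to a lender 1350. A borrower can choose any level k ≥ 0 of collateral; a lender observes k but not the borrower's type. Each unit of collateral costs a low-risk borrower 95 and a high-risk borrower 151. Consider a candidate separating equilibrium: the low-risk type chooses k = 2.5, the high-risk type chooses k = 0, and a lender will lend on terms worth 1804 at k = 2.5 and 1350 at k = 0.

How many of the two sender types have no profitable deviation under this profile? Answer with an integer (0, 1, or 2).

1

High-risk type: stay at 0 → 1350; mimic → 1804 − 151 × 2.5 = 1426.5. IC fails (1350 < 1426.5).
Low-risk type: signal → 1804 − 95 × 2.5 = 1566.5; deviate to 0 → 1350. IC holds (1566.5 ≥ 1350).
1 of 2 constraints hold, so this profile is not an equilibrium.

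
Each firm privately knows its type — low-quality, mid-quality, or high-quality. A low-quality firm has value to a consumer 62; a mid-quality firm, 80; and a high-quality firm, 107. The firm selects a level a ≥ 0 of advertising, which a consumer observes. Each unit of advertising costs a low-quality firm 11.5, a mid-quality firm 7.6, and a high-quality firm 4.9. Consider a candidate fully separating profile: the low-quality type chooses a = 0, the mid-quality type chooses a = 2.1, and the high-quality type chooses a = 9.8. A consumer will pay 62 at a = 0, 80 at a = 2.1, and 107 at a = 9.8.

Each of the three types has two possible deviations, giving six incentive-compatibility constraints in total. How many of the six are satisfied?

4

High-quality (own payoff 107 − 4.9×9.8 = 58.98): to a=0 gives 62 → profitable ✗; to a=2.1 gives 80 − 4.9×2.1 = 69.71 → profitable ✗.
Low-quality (own payoff 62): to a=2.1 gives 80 − 11.5×2.1 = 55.85 → no gain ✓; to a=9.8 gives 107 − 11.5×9.8 = -5.7 → no gain ✓.
Mid-quality (own payoff 80 − 7.6×2.1 = 64.04): to a=0 gives 62 → no gain ✓; to a=9.8 gives 107 − 7.6×9.8 = 32.52 → no gain ✓.
4 of the 6 constraints hold; not an equilibrium.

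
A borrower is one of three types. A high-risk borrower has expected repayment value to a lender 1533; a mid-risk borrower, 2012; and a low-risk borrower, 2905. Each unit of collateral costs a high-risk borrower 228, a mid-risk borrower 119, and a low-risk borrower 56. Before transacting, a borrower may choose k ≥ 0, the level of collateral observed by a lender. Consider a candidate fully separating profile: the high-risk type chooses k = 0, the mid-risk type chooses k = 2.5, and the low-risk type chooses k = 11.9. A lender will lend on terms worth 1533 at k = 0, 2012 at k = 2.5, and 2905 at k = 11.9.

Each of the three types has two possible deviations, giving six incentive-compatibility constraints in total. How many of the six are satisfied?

Low-risk (own payoff 2905 − 56×11.9 = 2238.6): to k=0 gives 1533 → no gain ✓; to k=2.5 gives 2012 − 56×2.5 = 1872 → no gain ✓.
High-risk (own payoff 1533): to k=2.5 gives 2012 − 228×2.5 = 1442 → no gain ✓; to k=11.9 gives 2905 − 228×11.9 = 191.8 → no gain ✓.
Mid-risk (own payoff 2012 − 119×2.5 = 1714.5): to k=0 gives 1533 → no gain ✓; to k=11.9 gives 2905 − 119×11.9 = 1488.9 → no gain ✓.
6 of the 6 constraints hold; this profile is a separating equilibrium.

6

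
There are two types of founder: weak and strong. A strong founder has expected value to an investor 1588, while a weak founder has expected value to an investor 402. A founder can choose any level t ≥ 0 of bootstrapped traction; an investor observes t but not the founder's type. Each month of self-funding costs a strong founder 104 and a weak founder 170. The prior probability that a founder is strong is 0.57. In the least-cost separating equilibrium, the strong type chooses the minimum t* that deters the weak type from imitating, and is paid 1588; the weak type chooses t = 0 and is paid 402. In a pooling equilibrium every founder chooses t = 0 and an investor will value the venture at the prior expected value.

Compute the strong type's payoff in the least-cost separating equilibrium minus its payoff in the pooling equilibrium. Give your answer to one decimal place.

Least-cost separating signal: t* solves 402 = 1588 − 170·t*, so t* = (1588 − 402)/170 ≈ 6.9765.
Strong type's separating payoff: 1588 − 104 × t* = 1588 − 104 × (1588 − 402)/170 = 1588 − 123344/170 ≈ 862.447.
Pooling payoff: 0.57 × 1588 + 0.43 × 402 = 1078.02.
Difference: 862.447 − 1078.02 = -215.573, i.e. -215.6 to one decimal place.
The strong type would prefer the pooling outcome.

-215.6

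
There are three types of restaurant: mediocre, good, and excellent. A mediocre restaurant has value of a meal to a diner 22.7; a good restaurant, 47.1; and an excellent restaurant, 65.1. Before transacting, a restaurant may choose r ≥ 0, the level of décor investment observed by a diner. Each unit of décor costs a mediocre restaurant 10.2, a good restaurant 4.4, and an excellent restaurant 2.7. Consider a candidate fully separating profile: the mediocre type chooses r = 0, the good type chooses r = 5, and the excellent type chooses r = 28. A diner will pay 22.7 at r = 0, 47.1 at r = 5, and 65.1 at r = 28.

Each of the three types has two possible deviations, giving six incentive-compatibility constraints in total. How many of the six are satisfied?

Good (own payoff 47.1 − 4.4×5 = 25.1): to r=0 gives 22.7 → no gain ✓; to r=28 gives 65.1 − 4.4×28 = -58.1 → no gain ✓.
Mediocre (own payoff 22.7): to r=5 gives 47.1 − 10.2×5 = -3.9 → no gain ✓; to r=28 gives 65.1 − 10.2×28 = -220.5 → no gain ✓.
Excellent (own payoff 65.1 − 2.7×28 = -10.5): to r=0 gives 22.7 → profitable ✗; to r=5 gives 47.1 − 2.7×5 = 33.6 → profitable ✗.
4 of the 6 constraints hold; not an equilibrium.

4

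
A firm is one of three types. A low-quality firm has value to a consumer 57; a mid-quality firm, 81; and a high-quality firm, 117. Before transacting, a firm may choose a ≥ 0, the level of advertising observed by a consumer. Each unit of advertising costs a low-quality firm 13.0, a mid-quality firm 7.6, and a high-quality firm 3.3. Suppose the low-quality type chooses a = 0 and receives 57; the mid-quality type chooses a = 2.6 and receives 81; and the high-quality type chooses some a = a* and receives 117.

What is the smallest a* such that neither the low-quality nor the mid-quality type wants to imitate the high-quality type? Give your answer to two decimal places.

Low-quality type (on-path payoff 57) won't mimic when 57 ≥ 117 − 13.0·a*, i.e. a* ≥ 4.62.
Mid-quality type (on-path payoff 81 − 7.6×2.6 = 61.24) won't mimic when 61.24 ≥ 117 − 7.6·a*, i.e. a* ≥ 7.34.
Both must hold, so a* = max(4.62, 7.34) = 7.34. The mid-quality type's constraint binds.

7.34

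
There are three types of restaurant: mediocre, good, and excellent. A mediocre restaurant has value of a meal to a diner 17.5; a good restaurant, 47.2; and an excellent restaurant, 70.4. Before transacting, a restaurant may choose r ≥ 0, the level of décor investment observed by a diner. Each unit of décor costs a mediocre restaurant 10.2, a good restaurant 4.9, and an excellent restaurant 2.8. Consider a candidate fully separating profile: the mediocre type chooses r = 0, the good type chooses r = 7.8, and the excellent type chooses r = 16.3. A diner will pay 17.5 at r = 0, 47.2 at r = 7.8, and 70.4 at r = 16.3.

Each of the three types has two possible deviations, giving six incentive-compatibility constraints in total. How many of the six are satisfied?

4

Good (own payoff 47.2 − 4.9×7.8 = 8.98): to r=0 gives 17.5 → profitable ✗; to r=16.3 gives 70.4 − 4.9×16.3 = -9.47 → no gain ✓.
Mediocre (own payoff 17.5): to r=7.8 gives 47.2 − 10.2×7.8 = -32.36 → no gain ✓; to r=16.3 gives 70.4 − 10.2×16.3 = -95.86 → no gain ✓.
Excellent (own payoff 70.4 − 2.8×16.3 = 24.76): to r=0 gives 17.5 → no gain ✓; to r=7.8 gives 47.2 − 2.8×7.8 = 25.36 → profitable ✗.
4 of the 6 constraints hold; not an equilibrium.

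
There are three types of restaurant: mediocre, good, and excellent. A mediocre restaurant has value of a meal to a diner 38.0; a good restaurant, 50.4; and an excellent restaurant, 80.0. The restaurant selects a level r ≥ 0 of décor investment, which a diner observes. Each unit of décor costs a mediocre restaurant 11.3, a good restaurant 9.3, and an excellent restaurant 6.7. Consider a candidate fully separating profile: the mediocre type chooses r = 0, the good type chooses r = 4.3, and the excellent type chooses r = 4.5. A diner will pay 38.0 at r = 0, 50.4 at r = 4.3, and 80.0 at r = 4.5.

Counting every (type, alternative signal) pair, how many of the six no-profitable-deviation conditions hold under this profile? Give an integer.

4

Excellent (own payoff 80.0 − 6.7×4.5 = 49.85): to r=0 gives 38.0 → no gain ✓; to r=4.3 gives 50.4 − 6.7×4.3 = 21.59 → no gain ✓.
Good (own payoff 50.4 − 9.3×4.3 = 10.41): to r=0 gives 38.0 → profitable ✗; to r=4.5 gives 80.0 − 9.3×4.5 = 38.15 → profitable ✗.
Mediocre (own payoff 38.0): to r=4.3 gives 50.4 − 11.3×4.3 = 1.81 → no gain ✓; to r=4.5 gives 80.0 − 11.3×4.5 = 29.15 → no gain ✓.
4 of the 6 constraints hold; not an equilibrium.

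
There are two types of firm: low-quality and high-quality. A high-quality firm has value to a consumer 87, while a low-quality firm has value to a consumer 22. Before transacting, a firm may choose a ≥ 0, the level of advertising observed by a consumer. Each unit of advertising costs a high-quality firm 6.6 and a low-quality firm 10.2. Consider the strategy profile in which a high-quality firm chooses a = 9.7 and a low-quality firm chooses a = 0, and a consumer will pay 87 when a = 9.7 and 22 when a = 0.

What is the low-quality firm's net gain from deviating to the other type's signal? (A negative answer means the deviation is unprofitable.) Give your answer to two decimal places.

-33.94

Playing a = 0 the low-quality firm receives 22.
Deviating to a = 9.7 brings payment 87 at cost 10.2 × 9.7 = 98.94, netting -11.94.
Gain from deviating: -11.94 − 22 = -33.94.
The gain is negative, so the low-quality type's incentive-compatibility constraint is satisfied.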